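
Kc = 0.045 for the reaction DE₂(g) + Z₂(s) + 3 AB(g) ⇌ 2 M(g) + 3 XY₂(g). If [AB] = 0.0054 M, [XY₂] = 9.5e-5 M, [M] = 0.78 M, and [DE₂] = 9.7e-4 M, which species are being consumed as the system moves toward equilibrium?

(Z₂ is a pure solid — omitted from Qc.)
Qc = [M]²·[XY₂]³ / ([DE₂]·[AB]³) = (0.78)²·(9.5e-5)³ / ((9.7e-4)·(0.0054)³) = 0.0034
Qc = 0.0034 < Kc = 0.045: net forward reaction.

DE₂, Z₂, AB (reactants)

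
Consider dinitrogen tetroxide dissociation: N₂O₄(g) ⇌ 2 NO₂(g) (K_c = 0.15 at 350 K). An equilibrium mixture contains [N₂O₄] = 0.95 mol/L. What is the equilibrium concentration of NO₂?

[NO₂] = 0.38 mol/L

At equilibrium, K_c = [NO₂]² / [N₂O₄] = 0.15.
([NO₂])² / (0.95) = 0.15
[NO₂]² = 0.143 ⇒ [NO₂] = 0.38 mol/L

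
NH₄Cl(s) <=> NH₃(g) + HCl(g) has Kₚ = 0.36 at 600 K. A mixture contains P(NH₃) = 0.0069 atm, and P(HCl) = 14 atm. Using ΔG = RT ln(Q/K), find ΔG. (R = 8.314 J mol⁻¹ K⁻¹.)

ΔG = -6.56 kJ/mol

(NH₄Cl is a pure solid — omitted from Qₚ.)
Qₚ = P(NH₃)·P(HCl) = (0.0069)·(14) = 0.0966
ΔG = RT ln(Qₚ/Kₚ) = (8.314 J mol⁻¹ K⁻¹)(600 K) × ln(0.0966/0.36)
   = (4.988 kJ/mol)(-1.316) = -6.56 kJ/mol
ΔG < 0, so the forward reaction is spontaneous (proceeds forward).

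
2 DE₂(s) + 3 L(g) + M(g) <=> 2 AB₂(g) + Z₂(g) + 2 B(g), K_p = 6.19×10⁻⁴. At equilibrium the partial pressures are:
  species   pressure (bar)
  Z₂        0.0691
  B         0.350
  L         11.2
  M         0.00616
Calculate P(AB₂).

P(AB₂) = 0.796 bar

(DE₂ is a pure solid — omitted from K_p.)
At equilibrium, K_p = P(AB₂)²·P(Z₂)·P(B)² / (P(L)³·P(M)) = 6.19×10⁻⁴.
(P(AB₂))²·(0.0691)·(0.350)² / ((11.2)³·(0.00616)) = 6.19×10⁻⁴
P(AB₂)² = 0.633 ⇒ P(AB₂) = 0.796 bar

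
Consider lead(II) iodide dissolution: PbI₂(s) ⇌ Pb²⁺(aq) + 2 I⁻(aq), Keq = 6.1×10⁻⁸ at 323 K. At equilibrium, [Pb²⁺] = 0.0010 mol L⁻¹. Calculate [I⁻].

(PbI₂ is a pure solid — omitted from Keq.)
At equilibrium, Keq = [Pb²⁺]·[I⁻]² = 6.1×10⁻⁸.
(0.0010)·([I⁻])² = 6.1×10⁻⁸
[I⁻]² = 6.10×10⁻⁵ ⇒ [I⁻] = 0.0078 mol L⁻¹

[I⁻] = 0.0078 mol L⁻¹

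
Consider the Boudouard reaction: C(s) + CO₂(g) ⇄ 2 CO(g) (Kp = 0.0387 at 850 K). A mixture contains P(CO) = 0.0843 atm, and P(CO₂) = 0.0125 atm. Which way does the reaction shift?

(C is a pure solid — omitted from Qp.)
Qp = P(CO)² / P(CO₂) = (0.0843)² / (0.0125) = 0.569
Qp = 0.569 > Kp = 0.0387, so the reverse reaction proceeds.

to the left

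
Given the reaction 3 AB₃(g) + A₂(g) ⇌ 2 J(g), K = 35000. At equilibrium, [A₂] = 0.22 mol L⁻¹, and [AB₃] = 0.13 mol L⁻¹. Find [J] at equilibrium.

[J] = 4.1 mol L⁻¹

At equilibrium, K = [J]² / ([AB₃]³·[A₂]) = 35000.
([J])² / ((0.13)³·(0.22)) = 35000
[J]² = 16.9 ⇒ [J] = 4.1 mol L⁻¹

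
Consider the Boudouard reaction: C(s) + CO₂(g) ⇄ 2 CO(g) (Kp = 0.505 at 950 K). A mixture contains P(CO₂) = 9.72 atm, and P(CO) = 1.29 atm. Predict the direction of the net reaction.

(C is a pure solid — omitted from Qp.)
Qp = P(CO)² / P(CO₂) = (1.29)² / (9.72) = 0.171
Qp = 0.171 < Kp = 0.505, so the forward reaction proceeds.

to the right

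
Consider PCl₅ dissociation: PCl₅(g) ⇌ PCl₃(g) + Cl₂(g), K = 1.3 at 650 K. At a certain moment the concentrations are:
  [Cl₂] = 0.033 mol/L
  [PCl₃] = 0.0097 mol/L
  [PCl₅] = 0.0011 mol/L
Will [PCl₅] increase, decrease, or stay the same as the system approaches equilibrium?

decrease

Q = [PCl₃]·[Cl₂] / [PCl₅] = (0.0097)·(0.033) / (0.0011) = 0.29
Q = 0.29 < K = 1.3: net forward reaction.
PCl₅ is a reactant, so it decreases.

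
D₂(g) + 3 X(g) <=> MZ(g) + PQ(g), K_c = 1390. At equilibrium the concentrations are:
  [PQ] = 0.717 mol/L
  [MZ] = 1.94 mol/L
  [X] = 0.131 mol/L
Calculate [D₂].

At equilibrium, K_c = [MZ]·[PQ] / ([D₂]·[X]³) = 1390.
(1.94)·(0.717) / (([D₂])·(0.131)³) = 1390
[D₂] = 0.445 mol/L

[D₂] = 0.445 mol/L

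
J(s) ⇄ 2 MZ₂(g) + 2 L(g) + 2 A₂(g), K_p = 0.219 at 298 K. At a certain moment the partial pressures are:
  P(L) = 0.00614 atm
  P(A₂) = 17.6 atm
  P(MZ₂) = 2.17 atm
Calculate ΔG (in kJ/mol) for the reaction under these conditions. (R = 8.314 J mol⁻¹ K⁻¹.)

ΔG = -3.42 kJ/mol

(J is a pure solid — omitted from Q_p.)
Q_p = P(MZ₂)²·P(L)²·P(A₂)² = (2.17)²·(0.00614)²·(17.6)² = 0.0550
ΔG = RT ln(Q_p/K_p) = (8.314 J mol⁻¹ K⁻¹)(298 K) × ln(0.0550/0.219)
   = (2.478 kJ/mol)(-1.382) = -3.42 kJ/mol
ΔG < 0, so the forward reaction is spontaneous (proceeds forward).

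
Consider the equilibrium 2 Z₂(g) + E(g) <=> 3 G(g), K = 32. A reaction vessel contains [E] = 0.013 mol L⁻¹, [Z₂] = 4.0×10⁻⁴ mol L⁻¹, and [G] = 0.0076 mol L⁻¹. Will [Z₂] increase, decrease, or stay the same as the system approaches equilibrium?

increase

Q = [G]³ / ([Z₂]²·[E]) = (0.0076)³ / ((4.0×10⁻⁴)²·(0.013)) = 210
Q = 210 > K = 32: net reverse reaction.
Z₂ is a reactant, so it increases.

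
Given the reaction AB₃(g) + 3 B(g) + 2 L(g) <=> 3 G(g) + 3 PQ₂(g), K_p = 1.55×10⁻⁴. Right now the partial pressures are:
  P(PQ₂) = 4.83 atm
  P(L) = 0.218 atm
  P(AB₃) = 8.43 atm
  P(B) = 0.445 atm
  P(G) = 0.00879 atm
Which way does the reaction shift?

Q_p = P(G)³·P(PQ₂)³ / (P(AB₃)·P(B)³·P(L)²) = (0.00879)³·(4.83)³ / ((8.43)·(0.445)³·(0.218)²) = 0.00217
Q_p = 0.00217 > K_p = 1.55×10⁻⁴, so the reverse reaction proceeds.

in the reverse direction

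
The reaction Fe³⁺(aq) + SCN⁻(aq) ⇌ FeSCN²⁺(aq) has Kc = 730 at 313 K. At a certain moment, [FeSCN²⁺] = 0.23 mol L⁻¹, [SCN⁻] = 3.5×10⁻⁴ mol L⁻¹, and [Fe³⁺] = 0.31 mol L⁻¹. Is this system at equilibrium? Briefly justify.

no; Q > K, reaction proceeds in reverse

Qc = [FeSCN²⁺] / ([Fe³⁺]·[SCN⁻]) = (0.23) / ((0.31)·(3.5×10⁻⁴)) = 2100
Qc = 2100 > Kc = 730: net reverse reaction.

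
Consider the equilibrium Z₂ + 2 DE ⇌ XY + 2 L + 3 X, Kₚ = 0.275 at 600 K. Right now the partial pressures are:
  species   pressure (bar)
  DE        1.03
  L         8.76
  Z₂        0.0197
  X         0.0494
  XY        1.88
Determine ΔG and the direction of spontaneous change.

Qₚ = P(XY)·P(L)²·P(X)³ / (P(Z₂)·P(DE)²) = (1.88)·(8.76)²·(0.0494)³ / ((0.0197)·(1.03)²) = 0.832
ΔG = RT ln(Qₚ/Kₚ) = (8.314 J mol⁻¹ K⁻¹)(600 K) × ln(0.832/0.275)
   = (4.988 kJ/mol)(1.107) = 5.52 kJ/mol
ΔG > 0, so the forward reaction is non-spontaneous (proceeds in reverse).

ΔG = 5.52 kJ/mol; the forward reaction is non-spontaneous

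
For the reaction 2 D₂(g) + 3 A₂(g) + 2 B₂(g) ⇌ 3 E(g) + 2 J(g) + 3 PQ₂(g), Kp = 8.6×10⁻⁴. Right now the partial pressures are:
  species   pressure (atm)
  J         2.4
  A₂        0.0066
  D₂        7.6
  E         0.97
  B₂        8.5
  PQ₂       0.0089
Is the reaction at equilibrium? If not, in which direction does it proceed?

Qp = P(E)³·P(J)²·P(PQ₂)³ / (P(D₂)²·P(A₂)³·P(B₂)²) = (0.97)³·(2.4)²·(0.0089)³ / ((7.6)²·(0.0066)³·(8.5)²) = 0.0031
Qp = 0.0031 > Kp = 8.6×10⁻⁴, so the reverse reaction proceeds.

in the reverse direction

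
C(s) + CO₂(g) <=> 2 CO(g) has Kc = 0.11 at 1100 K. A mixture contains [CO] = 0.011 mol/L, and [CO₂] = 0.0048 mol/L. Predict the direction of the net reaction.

(C is a pure solid — omitted from Qc.)
Qc = [CO]² / [CO₂] = (0.011)² / (0.0048) = 0.025
Qc = 0.025 < Kc = 0.11, so the forward reaction proceeds.

in the forward direction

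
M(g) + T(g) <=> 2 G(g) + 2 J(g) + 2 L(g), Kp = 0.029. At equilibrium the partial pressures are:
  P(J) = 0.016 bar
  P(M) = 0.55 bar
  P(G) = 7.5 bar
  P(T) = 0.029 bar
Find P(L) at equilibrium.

At equilibrium, Kp = P(G)²·P(J)²·P(L)² / (P(M)·P(T)) = 0.029.
(7.5)²·(0.016)²·(P(L))² / ((0.55)·(0.029)) = 0.029
P(L)² = 0.0321 ⇒ P(L) = 0.18 bar

P(L) = 0.18 bar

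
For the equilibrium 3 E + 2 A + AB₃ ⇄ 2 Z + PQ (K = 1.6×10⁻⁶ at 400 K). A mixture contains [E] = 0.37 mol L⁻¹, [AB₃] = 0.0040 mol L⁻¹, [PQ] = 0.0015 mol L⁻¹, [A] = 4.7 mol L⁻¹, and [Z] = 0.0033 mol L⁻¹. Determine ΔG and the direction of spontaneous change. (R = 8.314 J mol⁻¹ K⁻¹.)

ΔG = 2.74 kJ/mol; the forward reaction is non-spontaneous

Q = [Z]²·[PQ] / ([E]³·[A]²·[AB₃]) = (0.0033)²·(0.0015) / ((0.37)³·(4.7)²·(0.0040)) = 3.65×10⁻⁶
ΔG = RT ln(Q/K) = (8.314 J mol⁻¹ K⁻¹)(400 K) × ln(3.65×10⁻⁶/1.6×10⁻⁶)
   = (3.326 kJ/mol)(0.8247) = 2.74 kJ/mol
ΔG > 0, so the forward reaction is non-spontaneous (proceeds in reverse).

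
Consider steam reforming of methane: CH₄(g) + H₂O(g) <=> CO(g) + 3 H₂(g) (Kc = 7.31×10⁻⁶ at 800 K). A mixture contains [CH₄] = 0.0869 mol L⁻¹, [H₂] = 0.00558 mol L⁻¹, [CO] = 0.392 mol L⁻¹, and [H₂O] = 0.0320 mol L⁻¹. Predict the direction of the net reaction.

toward reactants

Qc = [CO]·[H₂]³ / ([CH₄]·[H₂O]) = (0.392)·(0.00558)³ / ((0.0869)·(0.0320)) = 2.45×10⁻⁵
Qc = 2.45×10⁻⁵ > Kc = 7.31×10⁻⁶, so the reverse reaction proceeds.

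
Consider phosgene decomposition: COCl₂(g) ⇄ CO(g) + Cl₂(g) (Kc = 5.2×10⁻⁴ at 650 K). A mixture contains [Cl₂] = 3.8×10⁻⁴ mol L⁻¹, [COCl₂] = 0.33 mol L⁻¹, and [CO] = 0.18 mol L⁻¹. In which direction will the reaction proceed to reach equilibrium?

to the right

Qc = [CO]·[Cl₂] / [COCl₂] = (0.18)·(3.8×10⁻⁴) / (0.33) = 2.1×10⁻⁴
Qc = 2.1×10⁻⁴ < Kc = 5.2×10⁻⁴, so the forward reaction proceeds.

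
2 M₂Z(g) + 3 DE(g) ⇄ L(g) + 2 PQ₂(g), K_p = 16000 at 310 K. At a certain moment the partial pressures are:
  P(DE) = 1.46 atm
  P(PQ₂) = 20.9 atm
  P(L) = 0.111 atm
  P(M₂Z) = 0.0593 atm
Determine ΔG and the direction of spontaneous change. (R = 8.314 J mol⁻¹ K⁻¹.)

Q_p = P(L)·P(PQ₂)² / (P(M₂Z)²·P(DE)³) = (0.111)·(20.9)² / ((0.0593)²·(1.46)³) = 4430
ΔG = RT ln(Q_p/K_p) = (8.314 J mol⁻¹ K⁻¹)(310 K) × ln(4430/16000)
   = (2.577 kJ/mol)(-1.284) = -3.31 kJ/mol
ΔG < 0, so the forward reaction is spontaneous (proceeds forward).

ΔG = -3.31 kJ/mol; the forward reaction is spontaneous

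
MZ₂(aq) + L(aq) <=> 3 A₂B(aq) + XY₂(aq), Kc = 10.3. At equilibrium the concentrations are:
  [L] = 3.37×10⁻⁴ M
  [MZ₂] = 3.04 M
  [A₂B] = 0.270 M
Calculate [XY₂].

[XY₂] = 0.536 M

At equilibrium, Kc = [A₂B]³·[XY₂] / ([MZ₂]·[L]) = 10.3.
(0.270)³·([XY₂]) / ((3.04)·(3.37×10⁻⁴)) = 10.3
[XY₂] = 0.536 M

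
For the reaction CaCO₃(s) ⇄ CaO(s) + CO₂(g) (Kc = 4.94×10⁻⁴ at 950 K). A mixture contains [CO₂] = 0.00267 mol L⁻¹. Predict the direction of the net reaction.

(CaCO₃, CaO are pure solids — omitted from Qc.)
Qc = [CO₂] = 0.00267
Qc = 0.00267 > Kc = 4.94×10⁻⁴, so the reverse reaction proceeds.

to the left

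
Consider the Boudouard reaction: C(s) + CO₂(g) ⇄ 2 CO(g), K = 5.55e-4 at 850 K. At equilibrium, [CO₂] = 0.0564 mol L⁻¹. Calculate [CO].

[CO] = 0.00559 mol L⁻¹

(C is a pure solid — omitted from K.)
At equilibrium, K = [CO]² / [CO₂] = 5.55e-4.
([CO])² / (0.0564) = 5.55e-4
[CO]² = 3.13e-5 ⇒ [CO] = 0.00559 mol L⁻¹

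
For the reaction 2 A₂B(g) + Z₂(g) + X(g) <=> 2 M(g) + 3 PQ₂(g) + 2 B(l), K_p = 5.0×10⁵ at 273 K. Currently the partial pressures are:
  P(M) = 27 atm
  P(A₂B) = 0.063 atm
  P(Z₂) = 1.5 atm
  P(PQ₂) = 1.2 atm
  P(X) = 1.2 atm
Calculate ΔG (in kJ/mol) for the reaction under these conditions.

(B is a pure liquid — omitted from Q_p.)
Q_p = P(M)²·P(PQ₂)³ / (P(A₂B)²·P(Z₂)·P(X)) = (27)²·(1.2)³ / ((0.063)²·(1.5)·(1.2)) = 1.76×10⁵
ΔG = RT ln(Q_p/K_p) = (8.314 J mol⁻¹ K⁻¹)(273 K) × ln(1.76×10⁵/5.0×10⁵)
   = (2.270 kJ/mol)(-1.044) = -2.37 kJ/mol
ΔG < 0, so the forward reaction is spontaneous (proceeds forward).

ΔG = -2.37 kJ/mol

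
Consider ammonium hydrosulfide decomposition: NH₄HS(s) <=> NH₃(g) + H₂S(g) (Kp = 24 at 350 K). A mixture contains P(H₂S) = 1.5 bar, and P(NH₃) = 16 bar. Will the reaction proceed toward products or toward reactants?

at equilibrium

(NH₄HS is a pure solid — omitted from Qp.)
Qp = P(NH₃)·P(H₂S) = (16)·(1.5) = 24
Qp = 24 = Kp, so the system is already at equilibrium.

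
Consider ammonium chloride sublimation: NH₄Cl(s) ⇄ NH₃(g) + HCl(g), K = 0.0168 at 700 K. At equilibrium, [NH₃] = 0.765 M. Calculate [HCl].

[HCl] = 0.0220 M

(NH₄Cl is a pure solid — omitted from K.)
At equilibrium, K = [NH₃]·[HCl] = 0.0168.
(0.765)·([HCl]) = 0.0168
[HCl] = 0.0220 M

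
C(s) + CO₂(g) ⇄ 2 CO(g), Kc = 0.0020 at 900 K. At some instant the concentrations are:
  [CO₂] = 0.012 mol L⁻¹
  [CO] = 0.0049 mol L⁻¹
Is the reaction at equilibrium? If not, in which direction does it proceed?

(C is a pure solid — omitted from Qc.)
Qc = [CO]² / [CO₂] = (0.0049)² / (0.012) = 0.0020
Qc = 0.0020 = Kc, so the system is already at equilibrium.

at equilibrium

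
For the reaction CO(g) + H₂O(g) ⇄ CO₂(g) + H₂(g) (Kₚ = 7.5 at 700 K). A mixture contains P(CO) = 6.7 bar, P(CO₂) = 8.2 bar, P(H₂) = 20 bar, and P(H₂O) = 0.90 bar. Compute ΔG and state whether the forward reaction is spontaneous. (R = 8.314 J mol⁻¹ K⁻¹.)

Qₚ = P(CO₂)·P(H₂) / (P(CO)·P(H₂O)) = (8.2)·(20) / ((6.7)·(0.90)) = 27.2
ΔG = RT ln(Qₚ/Kₚ) = (8.314 J mol⁻¹ K⁻¹)(700 K) × ln(27.2/7.5)
   = (5.820 kJ/mol)(1.288) = 7.50 kJ/mol
ΔG > 0, so the forward reaction is non-spontaneous (proceeds in reverse).

ΔG = 7.50 kJ/mol; the forward reaction is non-spontaneous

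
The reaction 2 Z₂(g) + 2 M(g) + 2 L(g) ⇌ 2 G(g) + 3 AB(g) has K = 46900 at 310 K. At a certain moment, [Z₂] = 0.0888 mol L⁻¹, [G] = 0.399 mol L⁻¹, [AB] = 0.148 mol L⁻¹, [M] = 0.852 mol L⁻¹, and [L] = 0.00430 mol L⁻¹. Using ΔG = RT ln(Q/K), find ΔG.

ΔG = -5.83 kJ/mol

Q = [G]²·[AB]³ / ([Z₂]²·[M]²·[L]²) = (0.399)²·(0.148)³ / ((0.0888)²·(0.852)²·(0.00430)²) = 4880
ΔG = RT ln(Q/K) = (8.314 J mol⁻¹ K⁻¹)(310 K) × ln(4880/46900)
   = (2.577 kJ/mol)(-2.263) = -5.83 kJ/mol
ΔG < 0, so the forward reaction is spontaneous (proceeds forward).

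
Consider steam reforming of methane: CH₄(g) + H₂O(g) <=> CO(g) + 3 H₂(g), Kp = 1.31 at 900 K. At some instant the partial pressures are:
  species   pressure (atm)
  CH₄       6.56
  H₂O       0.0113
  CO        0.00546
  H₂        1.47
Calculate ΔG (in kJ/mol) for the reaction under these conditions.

Qp = P(CO)·P(H₂)³ / (P(CH₄)·P(H₂O)) = (0.00546)·(1.47)³ / ((6.56)·(0.0113)) = 0.234
ΔG = RT ln(Qp/Kp) = (8.314 J mol⁻¹ K⁻¹)(900 K) × ln(0.234/1.31)
   = (7.483 kJ/mol)(-1.722) = -12.9 kJ/mol
ΔG < 0, so the forward reaction is spontaneous (proceeds forward).

ΔG = -12.9 kJ/mol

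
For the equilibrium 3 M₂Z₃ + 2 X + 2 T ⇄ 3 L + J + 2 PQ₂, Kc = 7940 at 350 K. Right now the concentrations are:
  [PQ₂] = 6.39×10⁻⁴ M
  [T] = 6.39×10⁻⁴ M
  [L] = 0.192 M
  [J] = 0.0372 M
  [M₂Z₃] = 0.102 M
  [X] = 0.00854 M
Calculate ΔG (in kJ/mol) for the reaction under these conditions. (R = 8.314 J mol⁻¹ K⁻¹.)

ΔG = -2.47 kJ/mol

Qc = [L]³·[J]·[PQ₂]² / ([M₂Z₃]³·[X]²·[T]²) = (0.192)³·(0.0372)·(6.39×10⁻⁴)² / ((0.102)³·(0.00854)²·(6.39×10⁻⁴)²) = 3400
ΔG = RT ln(Qc/Kc) = (8.314 J mol⁻¹ K⁻¹)(350 K) × ln(3400/7940)
   = (2.910 kJ/mol)(-0.8481) = -2.47 kJ/mol
ΔG < 0, so the forward reaction is spontaneous (proceeds forward).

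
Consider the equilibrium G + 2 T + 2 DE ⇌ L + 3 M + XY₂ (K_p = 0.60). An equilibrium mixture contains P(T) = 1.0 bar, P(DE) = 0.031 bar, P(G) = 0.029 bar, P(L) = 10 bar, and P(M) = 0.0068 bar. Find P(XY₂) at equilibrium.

At equilibrium, K_p = P(L)·P(M)³·P(XY₂) / (P(G)·P(T)²·P(DE)²) = 0.60.
(10)·(0.0068)³·(P(XY₂)) / ((0.029)·(1.0)²·(0.031)²) = 0.60
P(XY₂) = 5.32 = 5.3 bar

P(XY₂) = 5.3 bar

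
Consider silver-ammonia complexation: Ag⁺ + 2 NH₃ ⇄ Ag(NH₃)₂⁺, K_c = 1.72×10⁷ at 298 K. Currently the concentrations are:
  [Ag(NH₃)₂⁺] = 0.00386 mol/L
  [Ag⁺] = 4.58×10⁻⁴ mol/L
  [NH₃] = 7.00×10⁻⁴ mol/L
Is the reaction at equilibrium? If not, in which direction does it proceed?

neither direction; the system is at equilibrium

Q_c = [Ag(NH₃)₂⁺] / ([Ag⁺]·[NH₃]²) = (0.00386) / ((4.58×10⁻⁴)·(7.00×10⁻⁴)²) = 1.72×10⁷
Q_c = 1.72×10⁷ = K_c, so the system is already at equilibrium.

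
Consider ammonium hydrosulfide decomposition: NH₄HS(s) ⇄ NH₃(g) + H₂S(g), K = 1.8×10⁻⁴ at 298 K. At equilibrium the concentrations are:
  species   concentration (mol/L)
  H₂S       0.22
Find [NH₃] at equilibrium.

[NH₃] = 8.2×10⁻⁴ mol/L

(NH₄HS is a pure solid — omitted from K.)
At equilibrium, K = [NH₃]·[H₂S] = 1.8×10⁻⁴.
([NH₃])·(0.22) = 1.8×10⁻⁴
[NH₃] = 8.18×10⁻⁴ = 8.2×10⁻⁴ mol/L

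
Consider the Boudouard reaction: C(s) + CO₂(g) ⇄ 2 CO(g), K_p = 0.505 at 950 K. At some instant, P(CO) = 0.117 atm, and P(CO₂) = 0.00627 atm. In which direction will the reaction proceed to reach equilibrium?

toward reactants

(C is a pure solid — omitted from Q_p.)
Q_p = P(CO)² / P(CO₂) = (0.117)² / (0.00627) = 2.18
Q_p = 2.18 > K_p = 0.505, so the reverse reaction proceeds.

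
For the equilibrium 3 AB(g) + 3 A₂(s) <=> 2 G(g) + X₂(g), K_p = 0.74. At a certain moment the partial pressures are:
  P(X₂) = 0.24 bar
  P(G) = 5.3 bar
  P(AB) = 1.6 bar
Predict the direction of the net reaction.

(A₂ is a pure solid — omitted from Q_p.)
Q_p = P(G)²·P(X₂) / P(AB)³ = (5.3)²·(0.24) / (1.6)³ = 1.6
Q_p = 1.6 > K_p = 0.74, so the reverse reaction proceeds.

reverse (toward reactants)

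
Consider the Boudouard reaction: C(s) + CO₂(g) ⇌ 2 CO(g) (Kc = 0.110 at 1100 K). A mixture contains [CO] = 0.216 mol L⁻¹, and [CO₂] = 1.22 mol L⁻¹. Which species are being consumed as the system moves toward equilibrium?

C, CO₂ (reactants)

(C is a pure solid — omitted from Qc.)
Qc = [CO]² / [CO₂] = (0.216)² / (1.22) = 0.0382
Qc = 0.0382 < Kc = 0.110: net forward reaction.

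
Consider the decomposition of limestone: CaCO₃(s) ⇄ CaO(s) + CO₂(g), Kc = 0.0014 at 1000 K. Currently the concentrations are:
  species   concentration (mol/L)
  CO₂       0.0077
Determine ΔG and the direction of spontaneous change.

ΔG = 14.2 kJ/mol; the forward reaction is non-spontaneous

(CaCO₃, CaO are pure solids — omitted from Qc.)
Qc = [CO₂] = 0.00770
ΔG = RT ln(Qc/Kc) = (8.314 J mol⁻¹ K⁻¹)(1000 K) × ln(0.00770/0.0014)
   = (8.314 kJ/mol)(1.705) = 14.2 kJ/mol
ΔG > 0, so the forward reaction is non-spontaneous (proceeds in reverse).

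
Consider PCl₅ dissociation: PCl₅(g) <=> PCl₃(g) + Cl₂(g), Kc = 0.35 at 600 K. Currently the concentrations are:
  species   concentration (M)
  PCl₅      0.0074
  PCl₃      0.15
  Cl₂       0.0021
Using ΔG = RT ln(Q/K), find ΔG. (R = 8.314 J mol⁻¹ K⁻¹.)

ΔG = -10.5 kJ/mol

Qc = [PCl₃]·[Cl₂] / [PCl₅] = (0.15)·(0.0021) / (0.0074) = 0.0426
ΔG = RT ln(Qc/Kc) = (8.314 J mol⁻¹ K⁻¹)(600 K) × ln(0.0426/0.35)
   = (4.988 kJ/mol)(-2.106) = -10.5 kJ/mol
ΔG < 0, so the forward reaction is spontaneous (proceeds forward).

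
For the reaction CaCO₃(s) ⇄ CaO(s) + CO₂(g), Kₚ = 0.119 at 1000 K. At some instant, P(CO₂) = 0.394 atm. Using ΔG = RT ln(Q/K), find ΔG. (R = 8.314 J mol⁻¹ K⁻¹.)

(CaCO₃, CaO are pure solids — omitted from Qₚ.)
Qₚ = P(CO₂) = 0.394
ΔG = RT ln(Qₚ/Kₚ) = (8.314 J mol⁻¹ K⁻¹)(1000 K) × ln(0.394/0.119)
   = (8.314 kJ/mol)(1.197) = 9.95 kJ/mol
ΔG > 0, so the forward reaction is non-spontaneous (proceeds in reverse).

ΔG = 9.95 kJ/mol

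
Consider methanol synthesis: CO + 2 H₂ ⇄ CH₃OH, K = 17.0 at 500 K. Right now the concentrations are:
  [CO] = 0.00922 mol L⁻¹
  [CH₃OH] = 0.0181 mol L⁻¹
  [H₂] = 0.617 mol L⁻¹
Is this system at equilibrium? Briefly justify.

Q = [CH₃OH] / ([CO]·[H₂]²) = (0.0181) / ((0.00922)·(0.617)²) = 5.16
Q = 5.16 < K = 17.0: net forward reaction.

no; Q < K, reaction proceeds forward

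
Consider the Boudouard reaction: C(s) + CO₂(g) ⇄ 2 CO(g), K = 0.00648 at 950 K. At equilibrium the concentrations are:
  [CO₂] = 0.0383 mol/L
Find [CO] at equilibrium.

[CO] = 0.0158 mol/L

(C is a pure solid — omitted from K.)
At equilibrium, K = [CO]² / [CO₂] = 0.00648.
([CO])² / (0.0383) = 0.00648
[CO]² = 2.48×10⁻⁴ ⇒ [CO] = 0.0158 mol/L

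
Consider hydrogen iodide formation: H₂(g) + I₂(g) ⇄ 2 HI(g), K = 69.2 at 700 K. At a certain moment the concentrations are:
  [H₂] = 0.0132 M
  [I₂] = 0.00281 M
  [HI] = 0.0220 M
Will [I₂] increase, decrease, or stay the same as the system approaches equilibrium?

decrease

Q = [HI]² / ([H₂]·[I₂]) = (0.0220)² / ((0.0132)·(0.00281)) = 13.0
Q = 13.0 < K = 69.2: net forward reaction.
I₂ is a reactant, so it decreases.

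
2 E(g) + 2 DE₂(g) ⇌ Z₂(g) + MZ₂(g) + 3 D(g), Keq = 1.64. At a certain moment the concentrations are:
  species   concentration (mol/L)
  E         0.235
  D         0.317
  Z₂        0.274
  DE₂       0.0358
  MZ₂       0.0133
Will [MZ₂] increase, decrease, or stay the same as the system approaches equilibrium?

stay the same

Q = [Z₂]·[MZ₂]·[D]³ / ([E]²·[DE₂]²) = (0.274)·(0.0133)·(0.317)³ / ((0.235)²·(0.0358)²) = 1.64
Q = 1.64 = Keq; the system is at equilibrium.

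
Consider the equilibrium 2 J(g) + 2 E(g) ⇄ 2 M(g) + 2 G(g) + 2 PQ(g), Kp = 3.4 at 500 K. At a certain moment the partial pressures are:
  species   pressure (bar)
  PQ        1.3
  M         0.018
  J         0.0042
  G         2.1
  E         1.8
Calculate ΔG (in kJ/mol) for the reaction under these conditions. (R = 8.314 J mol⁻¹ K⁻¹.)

ΔG = 10.5 kJ/mol

Qp = P(M)²·P(G)²·P(PQ)² / (P(J)²·P(E)²) = (0.018)²·(2.1)²·(1.3)² / ((0.0042)²·(1.8)²) = 42.3
ΔG = RT ln(Qp/Kp) = (8.314 J mol⁻¹ K⁻¹)(500 K) × ln(42.3/3.4)
   = (4.157 kJ/mol)(2.521) = 10.5 kJ/mol
ΔG > 0, so the forward reaction is non-spontaneous (proceeds in reverse).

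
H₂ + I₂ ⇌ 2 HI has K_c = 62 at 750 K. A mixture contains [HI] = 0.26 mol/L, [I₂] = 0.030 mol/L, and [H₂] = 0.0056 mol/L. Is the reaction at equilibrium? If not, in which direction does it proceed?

Q_c = [HI]² / ([H₂]·[I₂]) = (0.26)² / ((0.0056)·(0.030)) = 400
Q_c = 400 > K_c = 62, so the reverse reaction proceeds.

to the left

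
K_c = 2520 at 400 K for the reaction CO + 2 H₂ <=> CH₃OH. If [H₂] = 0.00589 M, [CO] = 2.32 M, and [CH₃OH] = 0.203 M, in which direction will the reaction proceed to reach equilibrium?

Q_c = [CH₃OH] / ([CO]·[H₂]²) = (0.203) / ((2.32)·(0.00589)²) = 2520
Q_c = 2520 = K_c, so the system is already at equilibrium.

no net change (already at equilibrium)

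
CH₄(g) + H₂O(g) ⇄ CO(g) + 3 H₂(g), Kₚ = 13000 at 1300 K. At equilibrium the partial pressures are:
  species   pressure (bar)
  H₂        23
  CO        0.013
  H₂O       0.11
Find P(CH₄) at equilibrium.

At equilibrium, Kₚ = P(CO)·P(H₂)³ / (P(CH₄)·P(H₂O)) = 13000.
(0.013)·(23)³ / ((P(CH₄))·(0.11)) = 13000
P(CH₄) = 0.111 = 0.11 bar

P(CH₄) = 0.11 bar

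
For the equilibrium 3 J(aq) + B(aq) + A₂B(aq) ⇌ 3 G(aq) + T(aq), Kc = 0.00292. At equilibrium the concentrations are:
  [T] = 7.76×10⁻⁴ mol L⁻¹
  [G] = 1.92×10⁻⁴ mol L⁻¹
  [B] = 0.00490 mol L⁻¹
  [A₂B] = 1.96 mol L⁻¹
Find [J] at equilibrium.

At equilibrium, Kc = [G]³·[T] / ([J]³·[B]·[A₂B]) = 0.00292.
(1.92×10⁻⁴)³·(7.76×10⁻⁴) / (([J])³·(0.00490)·(1.96)) = 0.00292
[J]³ = 1.96×10⁻¹⁰ ⇒ [J] = 5.81×10⁻⁴ mol L⁻¹

[J] = 5.81×10⁻⁴ mol L⁻¹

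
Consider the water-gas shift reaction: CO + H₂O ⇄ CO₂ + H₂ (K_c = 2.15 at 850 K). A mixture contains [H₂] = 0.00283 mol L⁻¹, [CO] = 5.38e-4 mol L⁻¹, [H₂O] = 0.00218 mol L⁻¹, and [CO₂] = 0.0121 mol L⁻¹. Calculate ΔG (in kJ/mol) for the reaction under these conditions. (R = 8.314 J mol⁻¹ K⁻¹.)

Q_c = [CO₂]·[H₂] / ([CO]·[H₂O]) = (0.0121)·(0.00283) / ((5.38e-4)·(0.00218)) = 29.2
ΔG = RT ln(Q_c/K_c) = (8.314 J mol⁻¹ K⁻¹)(850 K) × ln(29.2/2.15)
   = (7.067 kJ/mol)(2.609) = 18.4 kJ/mol
ΔG > 0, so the forward reaction is non-spontaneous (proceeds in reverse).

ΔG = 18.4 kJ/mol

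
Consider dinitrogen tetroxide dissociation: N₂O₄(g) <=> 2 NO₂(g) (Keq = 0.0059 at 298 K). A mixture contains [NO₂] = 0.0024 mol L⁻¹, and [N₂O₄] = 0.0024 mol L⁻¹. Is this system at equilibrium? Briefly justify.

no; Q < K, reaction proceeds forward

Q = [NO₂]² / [N₂O₄] = (0.0024)² / (0.0024) = 0.0024
Q = 0.0024 < Keq = 0.0059: net forward reaction.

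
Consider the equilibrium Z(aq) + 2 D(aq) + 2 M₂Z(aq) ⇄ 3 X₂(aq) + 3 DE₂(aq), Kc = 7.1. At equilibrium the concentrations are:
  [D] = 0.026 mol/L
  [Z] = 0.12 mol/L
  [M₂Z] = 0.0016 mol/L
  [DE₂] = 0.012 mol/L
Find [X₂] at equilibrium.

At equilibrium, Kc = [X₂]³·[DE₂]³ / ([Z]·[D]²·[M₂Z]²) = 7.1.
([X₂])³·(0.012)³ / ((0.12)·(0.026)²·(0.0016)²) = 7.1
[X₂]³ = 8.53e-4 ⇒ [X₂] = 0.095 mol/L

[X₂] = 0.095 mol/L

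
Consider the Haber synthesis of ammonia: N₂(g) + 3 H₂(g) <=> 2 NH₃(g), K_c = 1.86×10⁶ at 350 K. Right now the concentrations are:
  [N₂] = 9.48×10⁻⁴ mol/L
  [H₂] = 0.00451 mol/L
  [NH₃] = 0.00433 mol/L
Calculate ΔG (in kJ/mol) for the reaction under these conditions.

ΔG = -6.27 kJ/mol

Q_c = [NH₃]² / ([N₂]·[H₂]³) = (0.00433)² / ((9.48×10⁻⁴)·(0.00451)³) = 2.16×10⁵
ΔG = RT ln(Q_c/K_c) = (8.314 J mol⁻¹ K⁻¹)(350 K) × ln(2.16×10⁵/1.86×10⁶)
   = (2.910 kJ/mol)(-2.153) = -6.27 kJ/mol
ΔG < 0, so the forward reaction is spontaneous (proceeds forward).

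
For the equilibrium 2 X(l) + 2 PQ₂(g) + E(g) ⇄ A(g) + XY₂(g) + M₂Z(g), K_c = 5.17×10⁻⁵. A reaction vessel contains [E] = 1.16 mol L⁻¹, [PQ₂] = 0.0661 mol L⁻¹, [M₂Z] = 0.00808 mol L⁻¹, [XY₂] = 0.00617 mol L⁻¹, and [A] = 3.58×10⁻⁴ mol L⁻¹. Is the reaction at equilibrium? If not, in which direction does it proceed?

(X is a pure liquid — omitted from Q_c.)
Q_c = [A]·[XY₂]·[M₂Z] / ([PQ₂]²·[E]) = (3.58×10⁻⁴)·(0.00617)·(0.00808) / ((0.0661)²·(1.16)) = 3.52×10⁻⁶
Q_c = 3.52×10⁻⁶ < K_c = 5.17×10⁻⁵, so the forward reaction proceeds.

toward products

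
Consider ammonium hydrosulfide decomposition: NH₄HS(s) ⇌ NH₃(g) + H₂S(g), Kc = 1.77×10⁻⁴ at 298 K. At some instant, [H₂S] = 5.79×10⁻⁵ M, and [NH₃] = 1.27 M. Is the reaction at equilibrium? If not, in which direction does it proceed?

toward products

(NH₄HS is a pure solid — omitted from Qc.)
Qc = [NH₃]·[H₂S] = (1.27)·(5.79×10⁻⁵) = 7.35×10⁻⁵
Qc = 7.35×10⁻⁵ < Kc = 1.77×10⁻⁴, so the forward reaction proceeds.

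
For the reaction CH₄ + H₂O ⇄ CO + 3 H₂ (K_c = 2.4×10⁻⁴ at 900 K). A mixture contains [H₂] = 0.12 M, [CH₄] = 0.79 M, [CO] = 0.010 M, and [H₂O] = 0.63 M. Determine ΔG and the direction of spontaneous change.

ΔG = -14.5 kJ/mol; the forward reaction is spontaneous

Q_c = [CO]·[H₂]³ / ([CH₄]·[H₂O]) = (0.010)·(0.12)³ / ((0.79)·(0.63)) = 3.47×10⁻⁵
ΔG = RT ln(Q_c/K_c) = (8.314 J mol⁻¹ K⁻¹)(900 K) × ln(3.47×10⁻⁵/2.4×10⁻⁴)
   = (7.483 kJ/mol)(-1.934) = -14.5 kJ/mol
ΔG < 0, so the forward reaction is spontaneous (proceeds forward).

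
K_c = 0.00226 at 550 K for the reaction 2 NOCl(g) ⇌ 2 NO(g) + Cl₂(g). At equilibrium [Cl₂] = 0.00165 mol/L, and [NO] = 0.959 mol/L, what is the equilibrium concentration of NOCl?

[NOCl] = 0.819 mol/L

At equilibrium, K_c = [NO]²·[Cl₂] / [NOCl]² = 0.00226.
(0.959)²·(0.00165) / ([NOCl])² = 0.00226
[NOCl]² = 0.671 ⇒ [NOCl] = 0.819 mol/L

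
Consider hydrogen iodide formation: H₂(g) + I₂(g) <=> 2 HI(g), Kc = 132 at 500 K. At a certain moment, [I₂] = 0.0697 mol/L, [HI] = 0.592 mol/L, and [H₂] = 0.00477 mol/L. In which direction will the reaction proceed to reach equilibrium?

Qc = [HI]² / ([H₂]·[I₂]) = (0.592)² / ((0.00477)·(0.0697)) = 1050
Qc = 1050 > Kc = 132, so the reverse reaction proceeds.

reverse (toward reactants)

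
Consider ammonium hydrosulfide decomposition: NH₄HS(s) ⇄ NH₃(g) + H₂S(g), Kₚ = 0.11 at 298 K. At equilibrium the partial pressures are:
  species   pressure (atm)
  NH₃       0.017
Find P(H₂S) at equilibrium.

P(H₂S) = 6.5 atm

(NH₄HS is a pure solid — omitted from Kₚ.)
At equilibrium, Kₚ = P(NH₃)·P(H₂S) = 0.11.
(0.017)·(P(H₂S)) = 0.11
P(H₂S) = 6.47 = 6.5 atm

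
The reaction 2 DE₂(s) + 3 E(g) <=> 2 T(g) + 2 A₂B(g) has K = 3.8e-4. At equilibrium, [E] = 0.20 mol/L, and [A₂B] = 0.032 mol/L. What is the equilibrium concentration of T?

[T] = 0.054 mol/L

(DE₂ is a pure solid — omitted from K.)
At equilibrium, K = [T]²·[A₂B]² / [E]³ = 3.8e-4.
([T])²·(0.032)² / (0.20)³ = 3.8e-4
[T]² = 0.00297 ⇒ [T] = 0.054 mol/L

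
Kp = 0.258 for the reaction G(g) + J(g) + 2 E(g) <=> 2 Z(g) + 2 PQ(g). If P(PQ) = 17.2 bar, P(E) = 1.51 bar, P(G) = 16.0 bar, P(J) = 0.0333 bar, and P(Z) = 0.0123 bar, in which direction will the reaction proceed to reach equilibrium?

Qp = P(Z)²·P(PQ)² / (P(G)·P(J)·P(E)²) = (0.0123)²·(17.2)² / ((16.0)·(0.0333)·(1.51)²) = 0.0368
Qp = 0.0368 < Kp = 0.258, so the forward reaction proceeds.

toward products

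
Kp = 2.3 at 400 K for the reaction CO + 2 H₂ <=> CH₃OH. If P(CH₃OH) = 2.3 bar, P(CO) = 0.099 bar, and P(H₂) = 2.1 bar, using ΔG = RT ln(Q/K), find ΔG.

Qp = P(CH₃OH) / (P(CO)·P(H₂)²) = (2.3) / ((0.099)·(2.1)²) = 5.27
ΔG = RT ln(Qp/Kp) = (8.314 J mol⁻¹ K⁻¹)(400 K) × ln(5.27/2.3)
   = (3.326 kJ/mol)(0.8291) = 2.76 kJ/mol
ΔG > 0, so the forward reaction is non-spontaneous (proceeds in reverse).

ΔG = 2.76 kJ/mol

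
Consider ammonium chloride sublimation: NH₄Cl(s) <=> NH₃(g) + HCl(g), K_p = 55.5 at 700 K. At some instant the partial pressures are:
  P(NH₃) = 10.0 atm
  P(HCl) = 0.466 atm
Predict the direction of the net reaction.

toward products

(NH₄Cl is a pure solid — omitted from Q_p.)
Q_p = P(NH₃)·P(HCl) = (10.0)·(0.466) = 4.66
Q_p = 4.66 < K_p = 55.5, so the forward reaction proceeds.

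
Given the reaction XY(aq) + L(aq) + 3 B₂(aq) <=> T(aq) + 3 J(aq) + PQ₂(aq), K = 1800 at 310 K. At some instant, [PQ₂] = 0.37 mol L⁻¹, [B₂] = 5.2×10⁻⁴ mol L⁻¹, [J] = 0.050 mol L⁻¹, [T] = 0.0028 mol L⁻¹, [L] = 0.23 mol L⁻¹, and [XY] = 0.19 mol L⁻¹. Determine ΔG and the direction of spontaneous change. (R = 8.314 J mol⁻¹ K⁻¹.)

Q = [T]·[J]³·[PQ₂] / ([XY]·[L]·[B₂]³) = (0.0028)·(0.050)³·(0.37) / ((0.19)·(0.23)·(5.2×10⁻⁴)³) = 21100
ΔG = RT ln(Q/K) = (8.314 J mol⁻¹ K⁻¹)(310 K) × ln(21100/1800)
   = (2.577 kJ/mol)(2.461) = 6.34 kJ/mol
ΔG > 0, so the forward reaction is non-spontaneous (proceeds in reverse).

ΔG = 6.34 kJ/mol; the forward reaction is non-spontaneous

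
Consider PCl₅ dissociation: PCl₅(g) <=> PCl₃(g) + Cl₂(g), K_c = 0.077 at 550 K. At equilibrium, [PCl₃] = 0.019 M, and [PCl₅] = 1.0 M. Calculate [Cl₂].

[Cl₂] = 4.1 M

At equilibrium, K_c = [PCl₃]·[Cl₂] / [PCl₅] = 0.077.
(0.019)·([Cl₂]) / (1.0) = 0.077
[Cl₂] = 4.05 = 4.1 M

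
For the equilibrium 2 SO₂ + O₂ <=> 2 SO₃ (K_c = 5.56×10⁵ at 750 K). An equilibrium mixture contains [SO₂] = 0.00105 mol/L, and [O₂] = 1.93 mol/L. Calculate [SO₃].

[SO₃] = 1.09 mol/L

At equilibrium, K_c = [SO₃]² / ([SO₂]²·[O₂]) = 5.56×10⁵.
([SO₃])² / ((0.00105)²·(1.93)) = 5.56×10⁵
[SO₃]² = 1.18 ⇒ [SO₃] = 1.09 mol/L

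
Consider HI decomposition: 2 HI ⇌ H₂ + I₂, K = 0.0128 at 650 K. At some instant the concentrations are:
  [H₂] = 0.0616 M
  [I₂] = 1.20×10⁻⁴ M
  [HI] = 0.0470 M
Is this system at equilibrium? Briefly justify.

Q = [H₂]·[I₂] / [HI]² = (0.0616)·(1.20×10⁻⁴) / (0.0470)² = 0.00335
Q = 0.00335 < K = 0.0128: net forward reaction.

no; Q < K, reaction proceeds forward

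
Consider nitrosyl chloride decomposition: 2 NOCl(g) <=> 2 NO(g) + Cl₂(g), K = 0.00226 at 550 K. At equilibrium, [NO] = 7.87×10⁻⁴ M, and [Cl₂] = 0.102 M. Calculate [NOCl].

[NOCl] = 0.00529 M

At equilibrium, K = [NO]²·[Cl₂] / [NOCl]² = 0.00226.
(7.87×10⁻⁴)²·(0.102) / ([NOCl])² = 0.00226
[NOCl]² = 2.80×10⁻⁵ ⇒ [NOCl] = 0.00529 M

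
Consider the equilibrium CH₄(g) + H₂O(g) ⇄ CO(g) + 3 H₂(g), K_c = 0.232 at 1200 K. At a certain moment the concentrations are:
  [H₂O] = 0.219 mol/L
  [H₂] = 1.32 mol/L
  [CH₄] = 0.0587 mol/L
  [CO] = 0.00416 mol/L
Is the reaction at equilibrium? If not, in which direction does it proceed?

toward reactants

Q_c = [CO]·[H₂]³ / ([CH₄]·[H₂O]) = (0.00416)·(1.32)³ / ((0.0587)·(0.219)) = 0.744
Q_c = 0.744 > K_c = 0.232, so the reverse reaction proceeds.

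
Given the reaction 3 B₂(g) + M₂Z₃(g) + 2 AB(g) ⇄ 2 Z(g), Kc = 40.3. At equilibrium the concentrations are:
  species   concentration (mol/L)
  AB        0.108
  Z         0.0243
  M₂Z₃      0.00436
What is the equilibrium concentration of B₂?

[B₂] = 0.660 mol/L

At equilibrium, Kc = [Z]² / ([B₂]³·[M₂Z₃]·[AB]²) = 40.3.
(0.0243)² / (([B₂])³·(0.00436)·(0.108)²) = 40.3
[B₂]³ = 0.288 ⇒ [B₂] = 0.660 mol/L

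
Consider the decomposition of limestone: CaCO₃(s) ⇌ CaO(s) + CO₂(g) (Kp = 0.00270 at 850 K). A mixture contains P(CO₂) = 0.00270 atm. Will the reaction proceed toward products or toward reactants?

(CaCO₃, CaO are pure solids — omitted from Qp.)
Qp = P(CO₂) = 0.00270
Qp = 0.00270 = Kp, so the system is already at equilibrium.

neither direction; the system is at equilibrium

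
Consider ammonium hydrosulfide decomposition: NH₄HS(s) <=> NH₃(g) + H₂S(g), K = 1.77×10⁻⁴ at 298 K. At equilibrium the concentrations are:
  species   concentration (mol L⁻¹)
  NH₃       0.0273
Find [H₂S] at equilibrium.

(NH₄HS is a pure solid — omitted from K.)
At equilibrium, K = [NH₃]·[H₂S] = 1.77×10⁻⁴.
(0.0273)·([H₂S]) = 1.77×10⁻⁴
[H₂S] = 0.00648 mol L⁻¹

[H₂S] = 0.00648 mol L⁻¹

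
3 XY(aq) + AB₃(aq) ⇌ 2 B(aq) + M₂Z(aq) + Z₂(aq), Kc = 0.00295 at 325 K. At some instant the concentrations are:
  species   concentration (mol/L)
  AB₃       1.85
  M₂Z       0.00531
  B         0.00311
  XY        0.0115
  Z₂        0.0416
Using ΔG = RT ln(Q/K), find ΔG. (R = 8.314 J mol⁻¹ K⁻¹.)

Qc = [B]²·[M₂Z]·[Z₂] / ([XY]³·[AB₃]) = (0.00311)²·(0.00531)·(0.0416) / ((0.0115)³·(1.85)) = 7.59e-4
ΔG = RT ln(Qc/Kc) = (8.314 J mol⁻¹ K⁻¹)(325 K) × ln(7.59e-4/0.00295)
   = (2.702 kJ/mol)(-1.358) = -3.67 kJ/mol
ΔG < 0, so the forward reaction is spontaneous (proceeds forward).

ΔG = -3.67 kJ/mol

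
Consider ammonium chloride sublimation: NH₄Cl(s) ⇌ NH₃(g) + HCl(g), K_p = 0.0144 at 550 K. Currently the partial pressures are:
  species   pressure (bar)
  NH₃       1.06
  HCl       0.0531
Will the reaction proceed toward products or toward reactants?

toward reactants

(NH₄Cl is a pure solid — omitted from Q_p.)
Q_p = P(NH₃)·P(HCl) = (1.06)·(0.0531) = 0.0563
Q_p = 0.0563 > K_p = 0.0144, so the reverse reaction proceeds.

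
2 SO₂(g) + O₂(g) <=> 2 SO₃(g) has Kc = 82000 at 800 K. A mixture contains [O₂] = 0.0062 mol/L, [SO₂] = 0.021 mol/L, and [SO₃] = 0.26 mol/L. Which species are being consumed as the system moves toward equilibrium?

SO₂, O₂ (reactants)

Qc = [SO₃]² / ([SO₂]²·[O₂]) = (0.26)² / ((0.021)²·(0.0062)) = 25000
Qc = 25000 < Kc = 82000: net forward reaction.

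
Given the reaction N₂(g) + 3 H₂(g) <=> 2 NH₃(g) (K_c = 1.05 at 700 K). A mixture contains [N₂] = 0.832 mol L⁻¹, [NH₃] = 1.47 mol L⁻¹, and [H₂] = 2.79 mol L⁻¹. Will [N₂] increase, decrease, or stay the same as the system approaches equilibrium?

Q_c = [NH₃]² / ([N₂]·[H₂]³) = (1.47)² / ((0.832)·(2.79)³) = 0.120
Q_c = 0.120 < K_c = 1.05: net forward reaction.
N₂ is a reactant, so it decreases.

decrease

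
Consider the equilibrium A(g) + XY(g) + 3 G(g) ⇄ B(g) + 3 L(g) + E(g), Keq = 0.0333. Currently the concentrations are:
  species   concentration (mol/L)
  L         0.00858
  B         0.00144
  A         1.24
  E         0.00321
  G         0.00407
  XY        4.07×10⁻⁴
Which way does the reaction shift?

in the reverse direction

Q = [B]·[L]³·[E] / ([A]·[XY]·[G]³) = (0.00144)·(0.00858)³·(0.00321) / ((1.24)·(4.07×10⁻⁴)·(0.00407)³) = 0.0858
Q = 0.0858 > Keq = 0.0333, so the reverse reaction proceeds.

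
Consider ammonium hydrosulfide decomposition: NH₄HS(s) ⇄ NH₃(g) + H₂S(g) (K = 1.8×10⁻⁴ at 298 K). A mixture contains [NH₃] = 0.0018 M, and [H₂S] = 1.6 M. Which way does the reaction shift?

toward reactants

(NH₄HS is a pure solid — omitted from Q.)
Q = [NH₃]·[H₂S] = (0.0018)·(1.6) = 0.0029
Q = 0.0029 > K = 1.8×10⁻⁴, so the reverse reaction proceeds.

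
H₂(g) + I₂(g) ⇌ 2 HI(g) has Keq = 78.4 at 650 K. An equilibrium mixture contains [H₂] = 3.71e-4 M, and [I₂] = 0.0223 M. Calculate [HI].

[HI] = 0.0255 M

At equilibrium, Keq = [HI]² / ([H₂]·[I₂]) = 78.4.
([HI])² / ((3.71e-4)·(0.0223)) = 78.4
[HI]² = 6.49e-4 ⇒ [HI] = 0.0255 M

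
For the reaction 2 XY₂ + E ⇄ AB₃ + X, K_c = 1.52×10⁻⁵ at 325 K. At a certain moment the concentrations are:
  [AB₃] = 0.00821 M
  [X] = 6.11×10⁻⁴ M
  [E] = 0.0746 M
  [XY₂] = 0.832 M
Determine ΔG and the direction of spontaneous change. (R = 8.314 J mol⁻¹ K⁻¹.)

Q_c = [AB₃]·[X] / ([XY₂]²·[E]) = (0.00821)·(6.11×10⁻⁴) / ((0.832)²·(0.0746)) = 9.71×10⁻⁵
ΔG = RT ln(Q_c/K_c) = (8.314 J mol⁻¹ K⁻¹)(325 K) × ln(9.71×10⁻⁵/1.52×10⁻⁵)
   = (2.702 kJ/mol)(1.854) = 5.01 kJ/mol
ΔG > 0, so the forward reaction is non-spontaneous (proceeds in reverse).

ΔG = 5.01 kJ/mol; the forward reaction is non-spontaneous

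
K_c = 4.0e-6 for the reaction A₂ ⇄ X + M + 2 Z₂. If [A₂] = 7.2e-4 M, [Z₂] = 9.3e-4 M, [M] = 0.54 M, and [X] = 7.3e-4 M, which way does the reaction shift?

Q_c = [X]·[M]·[Z₂]² / [A₂] = (7.3e-4)·(0.54)·(9.3e-4)² / (7.2e-4) = 4.7e-7
Q_c = 4.7e-7 < K_c = 4.0e-6, so the forward reaction proceeds.

toward products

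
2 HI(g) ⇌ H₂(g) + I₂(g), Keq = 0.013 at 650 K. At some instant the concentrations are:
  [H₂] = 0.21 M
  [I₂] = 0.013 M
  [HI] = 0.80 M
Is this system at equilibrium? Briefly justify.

Q = [H₂]·[I₂] / [HI]² = (0.21)·(0.013) / (0.80)² = 0.0043
Q = 0.0043 < Keq = 0.013: net forward reaction.

no; Q < K, reaction proceeds forward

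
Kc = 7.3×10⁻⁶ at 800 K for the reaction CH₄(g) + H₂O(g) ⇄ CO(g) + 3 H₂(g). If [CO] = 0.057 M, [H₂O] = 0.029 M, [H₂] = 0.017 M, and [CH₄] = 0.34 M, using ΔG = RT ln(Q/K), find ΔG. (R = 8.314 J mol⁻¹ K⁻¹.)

Qc = [CO]·[H₂]³ / ([CH₄]·[H₂O]) = (0.057)·(0.017)³ / ((0.34)·(0.029)) = 2.84×10⁻⁵
ΔG = RT ln(Qc/Kc) = (8.314 J mol⁻¹ K⁻¹)(800 K) × ln(2.84×10⁻⁵/7.3×10⁻⁶)
   = (6.651 kJ/mol)(1.359) = 9.04 kJ/mol
ΔG > 0, so the forward reaction is non-spontaneous (proceeds in reverse).

ΔG = 9.04 kJ/mol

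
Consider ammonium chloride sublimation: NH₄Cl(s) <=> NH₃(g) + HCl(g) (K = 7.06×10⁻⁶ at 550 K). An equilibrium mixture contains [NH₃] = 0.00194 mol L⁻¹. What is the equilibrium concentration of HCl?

(NH₄Cl is a pure solid — omitted from K.)
At equilibrium, K = [NH₃]·[HCl] = 7.06×10⁻⁶.
(0.00194)·([HCl]) = 7.06×10⁻⁶
[HCl] = 0.00364 mol L⁻¹

[HCl] = 0.00364 mol L⁻¹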